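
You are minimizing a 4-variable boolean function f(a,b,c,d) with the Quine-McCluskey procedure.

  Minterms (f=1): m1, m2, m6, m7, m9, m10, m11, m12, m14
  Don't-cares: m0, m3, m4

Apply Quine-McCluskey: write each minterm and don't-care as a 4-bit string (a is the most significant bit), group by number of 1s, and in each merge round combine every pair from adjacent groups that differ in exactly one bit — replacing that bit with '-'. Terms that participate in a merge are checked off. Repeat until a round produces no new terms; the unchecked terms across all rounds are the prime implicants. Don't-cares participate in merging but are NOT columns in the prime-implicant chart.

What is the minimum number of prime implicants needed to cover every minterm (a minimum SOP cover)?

4

[col 0] 0000*, 0001*, 0010*, 0011*, 0100*, 0110*, 0111*, 1001*, 1010*, 1011*, 1100*, 1110*
[col 1] -001*, -010*, -011*, -100*, -110*, 0-00*, 0-10*, 0-11*, 00-0*, 00-1*, 000-*, 001-*, 01-0*, 011-*, 1-10*, 10-1*, 101-*, 11-0*
[col 2] --10, -0-1, -01-, -1-0, 0--0, 0-1-, 00--
Prime implicants: --10, -0-1, -01-, -1-0, 0--0, 0-1-, 00--
PI chart (minterm → PIs covering it):
  1 | -0-1,00--
  2 | --10,-01-,0--0,0-1-,00--
  6 | --10,-1-0,0--0,0-1-
  7 | 0-1-  (sole → essential)
  9 | -0-1  (sole → essential)
  10 | --10,-01-
  11 | -0-1,-01-
  12 | -1-0  (sole → essential)
  14 | --10,-1-0
Essential prime implicants: -0-1, -1-0, 0-1-
Petrick residual → --10
Minimum SOP uses 4 PIs: cd' + b'd + bd' + a'c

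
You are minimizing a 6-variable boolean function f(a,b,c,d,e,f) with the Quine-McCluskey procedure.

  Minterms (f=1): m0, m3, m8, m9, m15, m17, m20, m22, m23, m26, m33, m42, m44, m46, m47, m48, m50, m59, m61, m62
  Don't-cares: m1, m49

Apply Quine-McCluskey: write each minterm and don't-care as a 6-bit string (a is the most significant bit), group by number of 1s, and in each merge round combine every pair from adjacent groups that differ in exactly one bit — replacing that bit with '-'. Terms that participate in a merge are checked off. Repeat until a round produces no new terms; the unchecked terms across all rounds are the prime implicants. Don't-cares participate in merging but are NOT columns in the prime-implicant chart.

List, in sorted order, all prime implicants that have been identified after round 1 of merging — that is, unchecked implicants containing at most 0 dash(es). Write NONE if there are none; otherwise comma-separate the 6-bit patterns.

size-2^0 implicants → 000000(✓)  000001(✓)  000011(✓)  001000(✓)  001001(✓)  001111(✓)  010001(✓)  010100(✓)  010110(✓)  010111(✓)  011010  100001(✓)  101010(✓)  101100(✓)  101110(✓)  101111(✓)  110000(✓)  110001(✓)  110010(✓)  111011  111101  111110(✓)
size-2^1 implicants → -00001(✓)  -01111  -10001(✓)  0-0001(✓)  00-000(✓)  00-001(✓)  0000-1  00000-(✓)  00100-(✓)  0101-0  01011-  1-0001(✓)  1-1110  101-10  1011-0  10111-  1100-0  11000-
size-2^2 implicants → --0001  00-00-
Unchecked terms (primes): --0001, -01111, 00-00-, 0000-1, 0101-0, 01011-, 011010, 1-1110, 101-10, 1011-0, 10111-, 1100-0, 11000-, 111011, 111101

011010, 111011, 111101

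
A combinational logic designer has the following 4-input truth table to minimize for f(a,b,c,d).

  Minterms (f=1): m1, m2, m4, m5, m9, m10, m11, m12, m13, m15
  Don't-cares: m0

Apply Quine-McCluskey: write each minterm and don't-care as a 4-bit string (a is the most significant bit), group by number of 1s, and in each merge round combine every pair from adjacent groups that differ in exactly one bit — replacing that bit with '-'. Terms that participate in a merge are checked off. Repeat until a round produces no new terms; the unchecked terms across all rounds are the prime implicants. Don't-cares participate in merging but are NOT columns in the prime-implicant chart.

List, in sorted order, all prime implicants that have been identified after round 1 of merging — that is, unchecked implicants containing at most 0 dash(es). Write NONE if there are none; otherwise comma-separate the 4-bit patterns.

NONE

size-2^0 implicants → 0000(✓)  0001(✓)  0010(✓)  0100(✓)  0101(✓)  1001(✓)  1010(✓)  1011(✓)  1100(✓)  1101(✓)  1111(✓)
size-2^1 implicants → -001(✓)  -010  -100(✓)  -101(✓)  0-00(✓)  0-01(✓)  00-0  000-(✓)  010-(✓)  1-01(✓)  1-11(✓)  10-1(✓)  101-  11-1(✓)  110-(✓)
size-2^2 implicants → --01  -10-  0-0-  1--1
Unchecked terms (primes): --01, -010, -10-, 0-0-, 00-0, 1--1, 101-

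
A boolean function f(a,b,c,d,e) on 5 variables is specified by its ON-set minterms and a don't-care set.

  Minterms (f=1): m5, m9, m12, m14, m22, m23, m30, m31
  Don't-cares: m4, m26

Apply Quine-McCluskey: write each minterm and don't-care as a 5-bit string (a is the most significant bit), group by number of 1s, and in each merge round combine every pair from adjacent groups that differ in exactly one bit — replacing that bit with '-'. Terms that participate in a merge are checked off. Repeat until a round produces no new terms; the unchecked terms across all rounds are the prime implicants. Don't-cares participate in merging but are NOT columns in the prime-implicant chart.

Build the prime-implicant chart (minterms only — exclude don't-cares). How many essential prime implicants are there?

3

Round 0: 00100✓ 00101✓ 01001 01100✓ 01110✓ 10110✓ 10111✓ 11010✓ 11110✓ 11111✓
Round 1: -1110 0-100 0010- 011-0 1-110✓ 1-111✓ 1011-✓ 11-10 1111-✓
Round 2: 1-11-
PIs = {-1110, 0-100, 0010-, 01001, 011-0, 1-11-, 11-10}
Coverage chart:
  m5: 0010- ←essential
  m9: 01001 ←essential
  m12: 0-100,011-0
  m14: -1110,011-0
  m22: 1-11- ←essential
  m23: 1-11- ←essential
  m30: -1110,1-11-,11-10
  m31: 1-11- ←essential
Essential: 0010-, 01001, 1-11-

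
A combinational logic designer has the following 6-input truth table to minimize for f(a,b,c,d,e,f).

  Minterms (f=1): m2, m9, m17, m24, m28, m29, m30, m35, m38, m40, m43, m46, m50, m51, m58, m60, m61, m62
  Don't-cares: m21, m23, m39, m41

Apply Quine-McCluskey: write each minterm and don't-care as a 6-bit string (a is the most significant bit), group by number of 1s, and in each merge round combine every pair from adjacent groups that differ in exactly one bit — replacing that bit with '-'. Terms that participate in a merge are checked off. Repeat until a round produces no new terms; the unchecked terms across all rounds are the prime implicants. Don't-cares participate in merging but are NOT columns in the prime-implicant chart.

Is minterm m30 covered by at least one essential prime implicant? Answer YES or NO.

Round 0: 000010 001001✓ 010001✓ 010101✓ 010111✓ 011000✓ 011100✓ 011101✓ 011110✓ 100011✓ 100110✓ 100111✓ 101000✓ 101001✓ 101011✓ 101110✓ 110010✓ 110011✓ 111010✓ 111100✓ 111101✓ 111110✓
Round 1: -01001 -11100✓ -11101✓ -11110✓ 01-101 010-01 0101-1 011-00 0111-0✓ 01110-✓ 1-0011 1-1110 10-011 10-110 100-11 10011- 1010-1 10100- 11-010 11001- 111-10 1111-0✓ 11110-✓
Round 2: -111-0 -1110-
PIs = {-01001, -111-0, -1110-, 000010, 01-101, 010-01, 0101-1, 011-00, 1-0011, 1-1110, 10-011, 10-110, 100-11, 10011-, 1010-1, 10100-, 11-010, 11001-, 111-10}
Coverage chart:
  m2: 000010 ←essential
  m9: -01001 ←essential
  m17: 010-01 ←essential
  m24: 011-00 ←essential
  m28: -111-0,-1110-,011-00
  m29: -1110-,01-101
  m30: -111-0 ←essential
  m35: 1-0011,10-011,100-11
  m38: 10-110,10011-
  m40: 10100- ←essential
  m43: 10-011,1010-1
  m46: 1-1110,10-110
  m50: 11-010,11001-
  m51: 1-0011,11001-
  m58: 11-010,111-10
  m60: -111-0,-1110-
  m61: -1110- ←essential
  m62: -111-0,1-1110,111-10
Essential: -01001, -111-0, -1110-, 000010, 010-01, 011-00, 10100-

YES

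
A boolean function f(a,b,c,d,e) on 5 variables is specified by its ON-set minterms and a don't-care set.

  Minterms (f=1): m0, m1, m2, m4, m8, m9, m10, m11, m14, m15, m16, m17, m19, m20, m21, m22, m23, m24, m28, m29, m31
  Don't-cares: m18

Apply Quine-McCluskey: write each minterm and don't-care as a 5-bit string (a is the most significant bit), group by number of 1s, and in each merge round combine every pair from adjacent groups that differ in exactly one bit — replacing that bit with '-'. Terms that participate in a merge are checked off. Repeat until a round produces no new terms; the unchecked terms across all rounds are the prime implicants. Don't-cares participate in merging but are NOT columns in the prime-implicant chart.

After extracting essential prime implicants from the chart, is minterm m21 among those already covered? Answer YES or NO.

Round 0: 00000✓ 00001✓ 00010✓ 00100✓ 01000✓ 01001✓ 01010✓ 01011✓ 01110✓ 01111✓ 10000✓ 10001✓ 10010✓ 10011✓ 10100✓ 10101✓ 10110✓ 10111✓ 11000✓ 11100✓ 11101✓ 11111✓
Round 1: -0000✓ -0001✓ -0010✓ -0100✓ -1000✓ -1111 0-000✓ 0-001✓ 0-010✓ 00-00✓ 000-0✓ 0000-✓ 01-10✓ 01-11✓ 010-0✓ 010-1✓ 0100-✓ 0101-✓ 0111-✓ 1-000✓ 1-100✓ 1-101✓ 1-111✓ 10-00✓ 10-01✓ 10-10✓ 10-11✓ 100-0✓ 100-1✓ 1000-✓ 1001-✓ 101-0✓ 101-1✓ 1010-✓ 1011-✓ 11-00✓ 111-1✓ 1110-✓
Round 2: --000 -0-00 -00-0 -000- 0-0-0 0-00- 01-1- 010-- 1--00 1-1-1 1-10- 10--0✓ 10--1✓ 10-0-✓ 10-1-✓ 100--✓ 101--✓
Round 3: 10---
PIs = {--000, -0-00, -00-0, -000-, -1111, 0-0-0, 0-00-, 01-1-, 010--, 1--00, 1-1-1, 1-10-, 10---}
Coverage chart:
  m0: --000,-0-00,-00-0,-000-,0-0-0,0-00-
  m1: -000-,0-00-
  m2: -00-0,0-0-0
  m4: -0-00 ←essential
  m8: --000,0-0-0,0-00-,010--
  m9: 0-00-,010--
  m10: 0-0-0,01-1-,010--
  m11: 01-1-,010--
  m14: 01-1- ←essential
  m15: -1111,01-1-
  m16: --000,-0-00,-00-0,-000-,1--00,10---
  m17: -000-,10---
  m19: 10--- ←essential
  m20: -0-00,1--00,1-10-,10---
  m21: 1-1-1,1-10-,10---
  m22: 10--- ←essential
  m23: 1-1-1,10---
  m24: --000,1--00
  m28: 1--00,1-10-
  m29: 1-1-1,1-10-
  m31: -1111,1-1-1
Essential: -0-00, 01-1-, 10---

YES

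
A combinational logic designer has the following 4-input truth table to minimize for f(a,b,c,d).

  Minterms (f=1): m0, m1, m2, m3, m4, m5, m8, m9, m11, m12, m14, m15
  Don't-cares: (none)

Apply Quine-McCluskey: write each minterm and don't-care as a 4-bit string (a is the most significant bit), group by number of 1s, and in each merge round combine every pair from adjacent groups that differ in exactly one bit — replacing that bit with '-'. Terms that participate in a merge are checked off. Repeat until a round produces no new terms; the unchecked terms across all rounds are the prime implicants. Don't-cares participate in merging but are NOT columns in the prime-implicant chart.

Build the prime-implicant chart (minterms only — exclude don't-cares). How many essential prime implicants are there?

2

size-2^0 implicants → 0000(✓)  0001(✓)  0010(✓)  0011(✓)  0100(✓)  0101(✓)  1000(✓)  1001(✓)  1011(✓)  1100(✓)  1110(✓)  1111(✓)
size-2^1 implicants → -000(✓)  -001(✓)  -011(✓)  -100(✓)  0-00(✓)  0-01(✓)  00-0(✓)  00-1(✓)  000-(✓)  001-(✓)  010-(✓)  1-00(✓)  1-11  10-1(✓)  100-(✓)  11-0  111-
size-2^2 implicants → --00  -0-1  -00-  0-0-  00--
Unchecked terms (primes): --00, -0-1, -00-, 0-0-, 00--, 1-11, 11-0, 111-
Minterm coverage:
  m0 ⊆ --00,-00-,0-0-,00--
  m1 ⊆ -0-1,-00-,0-0-,00--
  m2 ⊆ 00-- [E]
  m3 ⊆ -0-1,00--
  m4 ⊆ --00,0-0-
  m5 ⊆ 0-0- [E]
  m8 ⊆ --00,-00-
  m9 ⊆ -0-1,-00-
  m11 ⊆ -0-1,1-11
  m12 ⊆ --00,11-0
  m14 ⊆ 11-0,111-
  m15 ⊆ 1-11,111-
E = {0-0-, 00--}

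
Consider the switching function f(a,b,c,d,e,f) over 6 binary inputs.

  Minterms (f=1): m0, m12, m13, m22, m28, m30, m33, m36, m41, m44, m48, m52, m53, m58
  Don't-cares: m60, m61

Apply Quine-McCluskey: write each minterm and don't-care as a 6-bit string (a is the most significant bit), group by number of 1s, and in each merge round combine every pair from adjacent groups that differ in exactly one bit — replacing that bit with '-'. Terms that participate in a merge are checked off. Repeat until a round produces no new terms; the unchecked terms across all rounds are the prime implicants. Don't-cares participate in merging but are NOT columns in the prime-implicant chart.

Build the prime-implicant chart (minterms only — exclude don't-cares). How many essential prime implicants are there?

8

size-2^0 implicants → 000000  001100(✓)  001101(✓)  010110(✓)  011100(✓)  011110(✓)  100001(✓)  100100(✓)  101001(✓)  101100(✓)  110000(✓)  110100(✓)  110101(✓)  111010  111100(✓)  111101(✓)
size-2^1 implicants → -01100(✓)  -11100(✓)  0-1100(✓)  00110-  01-110  0111-0  1-0100(✓)  1-1100(✓)  10-001  10-100(✓)  11-100(✓)  11-101(✓)  110-00  11010-(✓)  11110-(✓)
size-2^2 implicants → --1100  1--100  11-10-
Unchecked terms (primes): --1100, 000000, 00110-, 01-110, 0111-0, 1--100, 10-001, 11-10-, 110-00, 111010
Minterm coverage:
  m0 ⊆ 000000 [E]
  m12 ⊆ --1100,00110-
  m13 ⊆ 00110- [E]
  m22 ⊆ 01-110 [E]
  m28 ⊆ --1100,0111-0
  m30 ⊆ 01-110,0111-0
  m33 ⊆ 10-001 [E]
  m36 ⊆ 1--100 [E]
  m41 ⊆ 10-001 [E]
  m44 ⊆ --1100,1--100
  m48 ⊆ 110-00 [E]
  m52 ⊆ 1--100,11-10-,110-00
  m53 ⊆ 11-10- [E]
  m58 ⊆ 111010 [E]
E = {000000, 00110-, 01-110, 1--100, 10-001, 11-10-, 110-00, 111010}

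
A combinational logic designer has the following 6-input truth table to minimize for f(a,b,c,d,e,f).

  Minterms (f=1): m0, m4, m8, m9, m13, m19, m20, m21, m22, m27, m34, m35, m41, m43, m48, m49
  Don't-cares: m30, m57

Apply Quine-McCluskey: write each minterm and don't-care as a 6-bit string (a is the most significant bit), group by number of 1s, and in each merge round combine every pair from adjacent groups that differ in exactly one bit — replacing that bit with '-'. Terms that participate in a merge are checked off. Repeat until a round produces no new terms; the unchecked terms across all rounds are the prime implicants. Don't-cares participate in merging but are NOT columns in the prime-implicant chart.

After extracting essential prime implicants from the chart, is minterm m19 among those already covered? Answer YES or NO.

[col 0] 000000*, 000100*, 001000*, 001001*, 001101*, 010011*, 010100*, 010101*, 010110*, 011011*, 011110*, 100010*, 100011*, 101001*, 101011*, 110000*, 110001*, 111001*
[col 1] -01001, 0-0100, 00-000, 000-00, 001-01, 00100-, 01-011, 01-110, 0101-0, 01010-, 1-1001, 10-011, 10001-, 1010-1, 11-001, 11000-
Prime implicants: -01001, 0-0100, 00-000, 000-00, 001-01, 00100-, 01-011, 01-110, 0101-0, 01010-, 1-1001, 10-011, 10001-, 1010-1, 11-001, 11000-
PI chart (minterm → PIs covering it):
  0 | 00-000,000-00
  4 | 0-0100,000-00
  8 | 00-000,00100-
  9 | -01001,001-01,00100-
  13 | 001-01  (sole → essential)
  19 | 01-011  (sole → essential)
  20 | 0-0100,0101-0,01010-
  21 | 01010-  (sole → essential)
  22 | 01-110,0101-0
  27 | 01-011  (sole → essential)
  34 | 10001-  (sole → essential)
  35 | 10-011,10001-
  41 | -01001,1-1001,1010-1
  43 | 10-011,1010-1
  48 | 11000-  (sole → essential)
  49 | 11-001,11000-
Essential prime implicants: 001-01, 01-011, 01010-, 10001-, 11000-

YES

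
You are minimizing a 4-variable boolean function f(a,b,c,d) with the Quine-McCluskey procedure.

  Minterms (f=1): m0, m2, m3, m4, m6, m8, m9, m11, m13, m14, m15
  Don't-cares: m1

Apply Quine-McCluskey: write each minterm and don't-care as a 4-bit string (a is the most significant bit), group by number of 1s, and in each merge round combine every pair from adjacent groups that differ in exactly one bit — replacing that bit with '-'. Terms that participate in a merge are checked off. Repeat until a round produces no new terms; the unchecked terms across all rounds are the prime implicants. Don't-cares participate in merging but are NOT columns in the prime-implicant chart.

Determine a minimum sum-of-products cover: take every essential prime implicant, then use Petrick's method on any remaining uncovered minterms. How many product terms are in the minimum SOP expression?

5

size-2^0 implicants → 0000(✓)  0001(✓)  0010(✓)  0011(✓)  0100(✓)  0110(✓)  1000(✓)  1001(✓)  1011(✓)  1101(✓)  1110(✓)  1111(✓)
size-2^1 implicants → -000(✓)  -001(✓)  -011(✓)  -110  0-00(✓)  0-10(✓)  00-0(✓)  00-1(✓)  000-(✓)  001-(✓)  01-0(✓)  1-01(✓)  1-11(✓)  10-1(✓)  100-(✓)  11-1(✓)  111-
size-2^2 implicants → -0-1  -00-  0--0  00--  1--1
Unchecked terms (primes): -0-1, -00-, -110, 0--0, 00--, 1--1, 111-
Minterm coverage:
  m0 ⊆ -00-,0--0,00--
  m2 ⊆ 0--0,00--
  m3 ⊆ -0-1,00--
  m4 ⊆ 0--0 [E]
  m6 ⊆ -110,0--0
  m8 ⊆ -00- [E]
  m9 ⊆ -0-1,-00-,1--1
  m11 ⊆ -0-1,1--1
  m13 ⊆ 1--1 [E]
  m14 ⊆ -110,111-
  m15 ⊆ 1--1,111-
E = {-00-, 0--0, 1--1}
Petrick residual → -0-1, -110
Cover = b'd + b'c' + bcd' + a'd' + ad  |cover|=5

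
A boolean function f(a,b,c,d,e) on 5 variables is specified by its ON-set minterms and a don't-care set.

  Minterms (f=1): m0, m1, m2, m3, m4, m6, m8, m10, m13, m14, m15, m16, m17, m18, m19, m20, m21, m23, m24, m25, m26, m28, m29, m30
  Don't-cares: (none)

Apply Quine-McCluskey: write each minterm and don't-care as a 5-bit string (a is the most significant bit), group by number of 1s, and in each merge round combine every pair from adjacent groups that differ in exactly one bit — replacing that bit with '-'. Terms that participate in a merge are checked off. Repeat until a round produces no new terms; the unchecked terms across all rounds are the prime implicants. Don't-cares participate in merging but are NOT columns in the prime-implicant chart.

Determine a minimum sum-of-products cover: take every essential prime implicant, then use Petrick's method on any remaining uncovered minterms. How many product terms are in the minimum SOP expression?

[col 0] 00000*, 00001*, 00010*, 00011*, 00100*, 00110*, 01000*, 01010*, 01101*, 01110*, 01111*, 10000*, 10001*, 10010*, 10011*, 10100*, 10101*, 10111*, 11000*, 11001*, 11010*, 11100*, 11101*, 11110*
[col 1] -0000*, -0001*, -0010*, -0011*, -0100*, -1000*, -1010*, -1101, -1110*, 0-000*, 0-010*, 0-110*, 00-00*, 00-10*, 000-0*, 000-1*, 0000-*, 0001-*, 001-0*, 01-10*, 010-0*, 011-1, 0111-, 1-000*, 1-001*, 1-010*, 1-100*, 1-101*, 10-00*, 10-01*, 10-11*, 100-0*, 100-1*, 1000-*, 1001-*, 101-1*, 1010-*, 11-00*, 11-01*, 11-10*, 110-0*, 1100-*, 111-0*, 1110-*
[col 2] --000*, --010*, -0-00, -00-0*, -00-1*, -000-*, -001-*, -1-10, -10-0*, 0--10, 0-0-0*, 00--0, 000--*, 1--00*, 1--01*, 1-0-0*, 1-00-*, 1-10-*, 10--1, 10-0-*, 100--*, 11--0, 11-0-*
[col 3] --0-0, -00--, 1--0-
Prime implicants: --0-0, -0-00, -00--, -1-10, -1101, 0--10, 00--0, 011-1, 0111-, 1--0-, 10--1, 11--0
PI chart (minterm → PIs covering it):
  0 | --0-0,-0-00,-00--,00--0
  1 | -00--  (sole → essential)
  2 | --0-0,-00--,0--10,00--0
  3 | -00--  (sole → essential)
  4 | -0-00,00--0
  6 | 0--10,00--0
  8 | --0-0  (sole → essential)
  10 | --0-0,-1-10,0--10
  13 | -1101,011-1
  14 | -1-10,0--10,0111-
  15 | 011-1,0111-
  16 | --0-0,-0-00,-00--,1--0-
  17 | -00--,1--0-,10--1
  18 | --0-0,-00--
  19 | -00--,10--1
  20 | -0-00,1--0-
  21 | 1--0-,10--1
  23 | 10--1  (sole → essential)
  24 | --0-0,1--0-,11--0
  25 | 1--0-  (sole → essential)
  26 | --0-0,-1-10,11--0
  28 | 1--0-,11--0
  29 | -1101,1--0-
  30 | -1-10,11--0
Essential prime implicants: --0-0, -00--, 1--0-, 10--1
Petrick residual → -1-10, 00--0, 011-1
Minimum SOP uses 7 PIs: c'e' + b'c' + bde' + a'b'e' + a'bce + ad' + ab'e

7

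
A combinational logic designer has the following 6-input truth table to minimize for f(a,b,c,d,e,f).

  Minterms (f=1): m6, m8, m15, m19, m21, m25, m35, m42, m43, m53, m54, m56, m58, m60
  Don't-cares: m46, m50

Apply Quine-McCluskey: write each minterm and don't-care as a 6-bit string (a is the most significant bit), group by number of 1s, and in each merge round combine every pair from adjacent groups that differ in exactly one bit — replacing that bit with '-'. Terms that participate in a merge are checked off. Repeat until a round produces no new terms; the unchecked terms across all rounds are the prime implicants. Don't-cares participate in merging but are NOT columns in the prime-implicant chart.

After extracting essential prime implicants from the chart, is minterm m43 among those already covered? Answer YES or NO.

YES

size-2^0 implicants → 000110  001000  001111  010011  010101(✓)  011001  100011(✓)  101010(✓)  101011(✓)  101110(✓)  110010(✓)  110101(✓)  110110(✓)  111000(✓)  111010(✓)  111100(✓)
size-2^1 implicants → -10101  1-1010  10-011  101-10  10101-  11-010  110-10  111-00  1110-0
Unchecked terms (primes): -10101, 000110, 001000, 001111, 010011, 011001, 1-1010, 10-011, 101-10, 10101-, 11-010, 110-10, 111-00, 1110-0
Minterm coverage:
  m6 ⊆ 000110 [E]
  m8 ⊆ 001000 [E]
  m15 ⊆ 001111 [E]
  m19 ⊆ 010011 [E]
  m21 ⊆ -10101 [E]
  m25 ⊆ 011001 [E]
  m35 ⊆ 10-011 [E]
  m42 ⊆ 1-1010,101-10,10101-
  m43 ⊆ 10-011,10101-
  m53 ⊆ -10101 [E]
  m54 ⊆ 110-10 [E]
  m56 ⊆ 111-00,1110-0
  m58 ⊆ 1-1010,11-010,1110-0
  m60 ⊆ 111-00 [E]
E = {-10101, 000110, 001000, 001111, 010011, 011001, 10-011, 110-10, 111-00}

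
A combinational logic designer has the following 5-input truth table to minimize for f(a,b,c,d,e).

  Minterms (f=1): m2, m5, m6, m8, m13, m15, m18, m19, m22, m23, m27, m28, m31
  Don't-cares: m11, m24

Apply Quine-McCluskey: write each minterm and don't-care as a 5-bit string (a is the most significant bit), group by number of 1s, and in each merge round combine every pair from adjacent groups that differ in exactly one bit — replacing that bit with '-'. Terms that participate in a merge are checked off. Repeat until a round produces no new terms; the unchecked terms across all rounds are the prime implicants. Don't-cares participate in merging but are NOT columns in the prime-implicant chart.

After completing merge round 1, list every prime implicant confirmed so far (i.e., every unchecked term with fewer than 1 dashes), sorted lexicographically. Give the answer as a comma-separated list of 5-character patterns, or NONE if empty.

NONE

[col 0] 00010*, 00101*, 00110*, 01000*, 01011*, 01101*, 01111*, 10010*, 10011*, 10110*, 10111*, 11000*, 11011*, 11100*, 11111*
[col 1] -0010*, -0110*, -1000, -1011*, -1111*, 0-101, 00-10*, 01-11*, 011-1, 1-011*, 1-111*, 10-10*, 10-11*, 1001-*, 1011-*, 11-00, 11-11*
[col 2] -0-10, -1-11, 1--11, 10-1-
Prime implicants: -0-10, -1-11, -1000, 0-101, 011-1, 1--11, 10-1-, 11-00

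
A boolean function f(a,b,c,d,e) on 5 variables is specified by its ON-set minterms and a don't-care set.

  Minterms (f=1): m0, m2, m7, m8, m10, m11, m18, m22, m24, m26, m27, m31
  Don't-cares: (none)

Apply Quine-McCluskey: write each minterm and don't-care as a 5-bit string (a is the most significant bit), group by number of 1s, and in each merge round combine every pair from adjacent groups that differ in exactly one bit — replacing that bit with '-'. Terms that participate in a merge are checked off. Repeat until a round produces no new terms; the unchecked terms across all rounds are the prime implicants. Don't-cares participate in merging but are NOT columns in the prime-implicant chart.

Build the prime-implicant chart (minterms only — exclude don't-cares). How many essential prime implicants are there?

6

size-2^0 implicants → 00000(✓)  00010(✓)  00111  01000(✓)  01010(✓)  01011(✓)  10010(✓)  10110(✓)  11000(✓)  11010(✓)  11011(✓)  11111(✓)
size-2^1 implicants → -0010(✓)  -1000(✓)  -1010(✓)  -1011(✓)  0-000(✓)  0-010(✓)  000-0(✓)  010-0(✓)  0101-(✓)  1-010(✓)  10-10  11-11  110-0(✓)  1101-(✓)
size-2^2 implicants → --010  -10-0  -101-  0-0-0
Unchecked terms (primes): --010, -10-0, -101-, 0-0-0, 00111, 10-10, 11-11
Minterm coverage:
  m0 ⊆ 0-0-0 [E]
  m2 ⊆ --010,0-0-0
  m7 ⊆ 00111 [E]
  m8 ⊆ -10-0,0-0-0
  m10 ⊆ --010,-10-0,-101-,0-0-0
  m11 ⊆ -101- [E]
  m18 ⊆ --010,10-10
  m22 ⊆ 10-10 [E]
  m24 ⊆ -10-0 [E]
  m26 ⊆ --010,-10-0,-101-
  m27 ⊆ -101-,11-11
  m31 ⊆ 11-11 [E]
E = {-10-0, -101-, 0-0-0, 00111, 10-10, 11-11}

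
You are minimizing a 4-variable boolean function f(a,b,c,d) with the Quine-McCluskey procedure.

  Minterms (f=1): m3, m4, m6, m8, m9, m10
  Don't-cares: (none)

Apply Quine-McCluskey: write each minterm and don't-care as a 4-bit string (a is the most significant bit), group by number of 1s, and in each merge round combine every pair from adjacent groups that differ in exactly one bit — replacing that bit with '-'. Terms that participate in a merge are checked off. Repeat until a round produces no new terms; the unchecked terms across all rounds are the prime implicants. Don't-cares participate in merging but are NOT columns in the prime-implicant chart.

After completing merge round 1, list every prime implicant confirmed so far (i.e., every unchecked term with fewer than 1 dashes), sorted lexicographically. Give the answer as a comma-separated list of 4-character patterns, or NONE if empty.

Round 0: 0011 0100✓ 0110✓ 1000✓ 1001✓ 1010✓
Round 1: 01-0 10-0 100-
PIs = {0011, 01-0, 10-0, 100-}

0011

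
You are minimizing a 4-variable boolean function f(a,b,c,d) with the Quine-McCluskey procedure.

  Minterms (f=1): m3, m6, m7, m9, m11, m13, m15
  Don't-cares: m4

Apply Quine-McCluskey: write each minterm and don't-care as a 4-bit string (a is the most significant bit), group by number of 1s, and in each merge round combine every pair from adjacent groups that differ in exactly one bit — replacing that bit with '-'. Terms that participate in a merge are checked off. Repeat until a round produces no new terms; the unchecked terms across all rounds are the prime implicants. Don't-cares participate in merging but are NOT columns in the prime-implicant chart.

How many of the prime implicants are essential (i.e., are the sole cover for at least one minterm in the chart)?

2

size-2^0 implicants → 0011(✓)  0100(✓)  0110(✓)  0111(✓)  1001(✓)  1011(✓)  1101(✓)  1111(✓)
size-2^1 implicants → -011(✓)  -111(✓)  0-11(✓)  01-0  011-  1-01(✓)  1-11(✓)  10-1(✓)  11-1(✓)
size-2^2 implicants → --11  1--1
Unchecked terms (primes): --11, 01-0, 011-, 1--1
Minterm coverage:
  m3 ⊆ --11 [E]
  m6 ⊆ 01-0,011-
  m7 ⊆ --11,011-
  m9 ⊆ 1--1 [E]
  m11 ⊆ --11,1--1
  m13 ⊆ 1--1 [E]
  m15 ⊆ --11,1--1
E = {--11, 1--1}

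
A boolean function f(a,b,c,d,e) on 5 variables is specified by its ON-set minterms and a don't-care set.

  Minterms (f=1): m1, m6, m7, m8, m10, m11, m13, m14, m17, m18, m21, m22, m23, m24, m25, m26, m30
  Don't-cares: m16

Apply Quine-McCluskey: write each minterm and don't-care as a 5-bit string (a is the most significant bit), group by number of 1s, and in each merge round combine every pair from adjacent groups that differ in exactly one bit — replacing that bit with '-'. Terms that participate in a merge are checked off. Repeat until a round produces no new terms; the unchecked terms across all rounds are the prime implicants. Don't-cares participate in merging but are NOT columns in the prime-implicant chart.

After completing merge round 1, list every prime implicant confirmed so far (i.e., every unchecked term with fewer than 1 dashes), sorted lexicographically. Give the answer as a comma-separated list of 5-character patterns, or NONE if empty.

01101

Round 0: 00001✓ 00110✓ 00111✓ 01000✓ 01010✓ 01011✓ 01101 01110✓ 10000✓ 10001✓ 10010✓ 10101✓ 10110✓ 10111✓ 11000✓ 11001✓ 11010✓ 11110✓
Round 1: -0001 -0110✓ -0111✓ -1000✓ -1010✓ -1110✓ 0-110✓ 0011-✓ 01-10✓ 010-0✓ 0101- 1-000✓ 1-001✓ 1-010✓ 1-110✓ 10-01 10-10✓ 100-0✓ 1000-✓ 101-1 1011-✓ 11-10✓ 110-0✓ 1100-✓
Round 2: --110 -011- -1-10 -10-0 1--10 1-0-0 1-00-
PIs = {--110, -0001, -011-, -1-10, -10-0, 0101-, 01101, 1--10, 1-0-0, 1-00-, 10-01, 101-1}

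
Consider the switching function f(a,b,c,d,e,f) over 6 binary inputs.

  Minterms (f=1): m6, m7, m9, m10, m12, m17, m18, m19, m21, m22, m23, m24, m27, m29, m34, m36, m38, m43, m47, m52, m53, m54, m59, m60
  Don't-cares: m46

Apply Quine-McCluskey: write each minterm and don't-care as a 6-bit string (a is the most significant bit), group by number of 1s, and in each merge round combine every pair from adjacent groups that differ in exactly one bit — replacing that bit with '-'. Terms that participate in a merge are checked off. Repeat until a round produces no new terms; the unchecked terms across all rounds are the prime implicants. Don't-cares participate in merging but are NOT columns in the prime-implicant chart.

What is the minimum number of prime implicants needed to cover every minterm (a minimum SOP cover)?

14

Round 0: 000110✓ 000111✓ 001001 001010 001100 010001✓ 010010✓ 010011✓ 010101✓ 010110✓ 010111✓ 011000 011011✓ 011101✓ 100010✓ 100100✓ 100110✓ 101011✓ 101110✓ 101111✓ 110100✓ 110101✓ 110110✓ 111011✓ 111100✓
Round 1: -00110✓ -10101 -10110✓ -11011 0-0110✓ 0-0111✓ 00011-✓ 01-011 01-101 010-01✓ 010-10✓ 010-11✓ 0100-1✓ 01001-✓ 0101-1✓ 01011-✓ 1-0100✓ 1-0110✓ 1-1011 10-110 100-10 1001-0✓ 101-11 10111- 11-100 1101-0✓ 11010-
Round 2: --0110 0-011- 010--1 010-1- 1-01-0
PIs = {--0110, -10101, -11011, 0-011-, 001001, 001010, 001100, 01-011, 01-101, 010--1, 010-1-, 011000, 1-01-0, 1-1011, 10-110, 100-10, 101-11, 10111-, 11-100, 11010-}
Coverage chart:
  m6: --0110,0-011-
  m7: 0-011- ←essential
  m9: 001001 ←essential
  m10: 001010 ←essential
  m12: 001100 ←essential
  m17: 010--1 ←essential
  m18: 010-1- ←essential
  m19: 01-011,010--1,010-1-
  m21: -10101,01-101,010--1
  m22: --0110,0-011-,010-1-
  m23: 0-011-,010--1,010-1-
  m24: 011000 ←essential
  m27: -11011,01-011
  m29: 01-101 ←essential
  m34: 100-10 ←essential
  m36: 1-01-0 ←essential
  m38: --0110,1-01-0,10-110,100-10
  m43: 1-1011,101-11
  m47: 101-11,10111-
  m52: 1-01-0,11-100,11010-
  m53: -10101,11010-
  m54: --0110,1-01-0
  m59: -11011,1-1011
  m60: 11-100 ←essential
Essential: 0-011-, 001001, 001010, 001100, 01-101, 010--1, 010-1-, 011000, 1-01-0, 100-10, 11-100
Petrick residual → -10101, -11011, 101-11
Min cover (14 terms): bc'de'f + bcd'ef + a'c'de + a'b'cd'e'f + a'b'cd'ef' + a'b'cde'f' + a'bde'f + a'bc'f + a'bc'e + a'bcd'e'f' + ac'df' + ab'c'ef' + ab'cef + abde'f'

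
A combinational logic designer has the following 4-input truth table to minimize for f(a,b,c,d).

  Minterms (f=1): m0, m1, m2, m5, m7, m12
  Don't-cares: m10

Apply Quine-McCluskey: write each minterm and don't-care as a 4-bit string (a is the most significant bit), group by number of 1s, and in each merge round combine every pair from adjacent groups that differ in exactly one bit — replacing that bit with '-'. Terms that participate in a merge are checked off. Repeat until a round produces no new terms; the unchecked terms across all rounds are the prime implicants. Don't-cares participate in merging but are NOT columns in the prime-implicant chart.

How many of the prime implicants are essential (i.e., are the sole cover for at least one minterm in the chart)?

2

Round 0: 0000✓ 0001✓ 0010✓ 0101✓ 0111✓ 1010✓ 1100
Round 1: -010 0-01 00-0 000- 01-1
PIs = {-010, 0-01, 00-0, 000-, 01-1, 1100}
Coverage chart:
  m0: 00-0,000-
  m1: 0-01,000-
  m2: -010,00-0
  m5: 0-01,01-1
  m7: 01-1 ←essential
  m12: 1100 ←essential
Essential: 01-1, 1100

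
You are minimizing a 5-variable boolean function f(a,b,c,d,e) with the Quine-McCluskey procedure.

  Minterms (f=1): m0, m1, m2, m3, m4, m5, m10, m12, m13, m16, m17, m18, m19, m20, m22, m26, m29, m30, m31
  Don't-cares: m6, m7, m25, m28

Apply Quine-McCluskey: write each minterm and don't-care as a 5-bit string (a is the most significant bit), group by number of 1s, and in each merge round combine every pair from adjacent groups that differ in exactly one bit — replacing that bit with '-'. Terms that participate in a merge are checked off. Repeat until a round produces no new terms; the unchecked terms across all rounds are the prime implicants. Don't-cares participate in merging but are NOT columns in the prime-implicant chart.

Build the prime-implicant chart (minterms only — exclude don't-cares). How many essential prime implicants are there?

3

Round 0: 00000✓ 00001✓ 00010✓ 00011✓ 00100✓ 00101✓ 00110✓ 00111✓ 01010✓ 01100✓ 01101✓ 10000✓ 10001✓ 10010✓ 10011✓ 10100✓ 10110✓ 11001✓ 11010✓ 11100✓ 11101✓ 11110✓ 11111✓
Round 1: -0000✓ -0001✓ -0010✓ -0011✓ -0100✓ -0110✓ -1010✓ -1100✓ -1101✓ 0-010✓ 0-100✓ 0-101✓ 00-00✓ 00-01✓ 00-10✓ 00-11✓ 000-0✓ 000-1✓ 0000-✓ 0001-✓ 001-0✓ 001-1✓ 0010-✓ 0011-✓ 0110-✓ 1-001 1-010✓ 1-100✓ 1-110✓ 10-00✓ 10-10✓ 100-0✓ 100-1✓ 1000-✓ 1001-✓ 101-0✓ 11-01 11-10✓ 111-0✓ 111-1✓ 1110-✓ 1111-✓
Round 2: --010 --100 -0-00✓ -0-10✓ -00-0✓ -00-1✓ -000-✓ -001-✓ -01-0✓ -110- 0-10- 00--0✓ 00--1✓ 00-0-✓ 00-1-✓ 000--✓ 001--✓ 1--10 1-1-0 10--0✓ 100--✓ 111--
Round 3: -0--0 -00-- 00---
PIs = {--010, --100, -0--0, -00--, -110-, 0-10-, 00---, 1--10, 1-001, 1-1-0, 11-01, 111--}
Coverage chart:
  m0: -0--0,-00--,00---
  m1: -00--,00---
  m2: --010,-0--0,-00--,00---
  m3: -00--,00---
  m4: --100,-0--0,0-10-,00---
  m5: 0-10-,00---
  m10: --010 ←essential
  m12: --100,-110-,0-10-
  m13: -110-,0-10-
  m16: -0--0,-00--
  m17: -00--,1-001
  m18: --010,-0--0,-00--,1--10
  m19: -00-- ←essential
  m20: --100,-0--0,1-1-0
  m22: -0--0,1--10,1-1-0
  m26: --010,1--10
  m29: -110-,11-01,111--
  m30: 1--10,1-1-0,111--
  m31: 111-- ←essential
Essential: --010, -00--, 111--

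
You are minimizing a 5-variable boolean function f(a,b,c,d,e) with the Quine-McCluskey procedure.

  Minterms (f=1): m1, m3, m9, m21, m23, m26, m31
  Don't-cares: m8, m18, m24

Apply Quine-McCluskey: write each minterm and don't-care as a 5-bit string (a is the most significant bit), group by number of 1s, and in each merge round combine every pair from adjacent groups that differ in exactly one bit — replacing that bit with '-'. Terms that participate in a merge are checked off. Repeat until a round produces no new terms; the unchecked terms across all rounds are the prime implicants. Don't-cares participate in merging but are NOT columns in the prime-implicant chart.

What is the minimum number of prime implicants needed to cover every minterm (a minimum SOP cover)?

5

[col 0] 00001*, 00011*, 01000*, 01001*, 10010*, 10101*, 10111*, 11000*, 11010*, 11111*
[col 1] -1000, 0-001, 000-1, 0100-, 1-010, 1-111, 101-1, 110-0
Prime implicants: -1000, 0-001, 000-1, 0100-, 1-010, 1-111, 101-1, 110-0
PI chart (minterm → PIs covering it):
  1 | 0-001,000-1
  3 | 000-1  (sole → essential)
  9 | 0-001,0100-
  21 | 101-1  (sole → essential)
  23 | 1-111,101-1
  26 | 1-010,110-0
  31 | 1-111  (sole → essential)
Essential prime implicants: 000-1, 1-111, 101-1
Petrick residual → 0-001, 1-010
Minimum SOP uses 5 PIs: a'c'd'e + a'b'c'e + ac'de' + acde + ab'ce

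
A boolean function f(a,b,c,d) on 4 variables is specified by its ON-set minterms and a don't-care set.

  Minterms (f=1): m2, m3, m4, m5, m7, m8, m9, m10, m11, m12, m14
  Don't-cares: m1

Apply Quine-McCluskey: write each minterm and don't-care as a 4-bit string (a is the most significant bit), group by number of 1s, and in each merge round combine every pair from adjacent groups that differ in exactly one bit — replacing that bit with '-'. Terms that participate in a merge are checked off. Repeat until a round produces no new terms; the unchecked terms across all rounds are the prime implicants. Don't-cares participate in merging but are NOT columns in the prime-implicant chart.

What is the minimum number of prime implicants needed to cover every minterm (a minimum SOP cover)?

Round 0: 0001✓ 0010✓ 0011✓ 0100✓ 0101✓ 0111✓ 1000✓ 1001✓ 1010✓ 1011✓ 1100✓ 1110✓
Round 1: -001✓ -010✓ -011✓ -100 0-01✓ 0-11✓ 00-1✓ 001-✓ 01-1✓ 010- 1-00✓ 1-10✓ 10-0✓ 10-1✓ 100-✓ 101-✓ 11-0✓
Round 2: -0-1 -01- 0--1 1--0 10--
PIs = {-0-1, -01-, -100, 0--1, 010-, 1--0, 10--}
Coverage chart:
  m2: -01- ←essential
  m3: -0-1,-01-,0--1
  m4: -100,010-
  m5: 0--1,010-
  m7: 0--1 ←essential
  m8: 1--0,10--
  m9: -0-1,10--
  m10: -01-,1--0,10--
  m11: -0-1,-01-,10--
  m12: -100,1--0
  m14: 1--0 ←essential
Essential: -01-, 0--1, 1--0
Petrick residual → -0-1, -100
Min cover (5 terms): b'd + b'c + bc'd' + a'd + ad'

5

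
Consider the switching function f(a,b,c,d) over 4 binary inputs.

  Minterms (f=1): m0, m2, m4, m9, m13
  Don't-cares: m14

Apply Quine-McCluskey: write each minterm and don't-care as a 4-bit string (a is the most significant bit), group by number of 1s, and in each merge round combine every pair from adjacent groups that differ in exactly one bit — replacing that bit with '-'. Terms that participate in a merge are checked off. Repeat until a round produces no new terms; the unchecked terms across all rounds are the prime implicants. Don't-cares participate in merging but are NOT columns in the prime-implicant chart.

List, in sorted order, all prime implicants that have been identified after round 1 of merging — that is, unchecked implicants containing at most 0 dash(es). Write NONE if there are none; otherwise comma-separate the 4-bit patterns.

1110

size-2^0 implicants → 0000(✓)  0010(✓)  0100(✓)  1001(✓)  1101(✓)  1110
size-2^1 implicants → 0-00  00-0  1-01
Unchecked terms (primes): 0-00, 00-0, 1-01, 1110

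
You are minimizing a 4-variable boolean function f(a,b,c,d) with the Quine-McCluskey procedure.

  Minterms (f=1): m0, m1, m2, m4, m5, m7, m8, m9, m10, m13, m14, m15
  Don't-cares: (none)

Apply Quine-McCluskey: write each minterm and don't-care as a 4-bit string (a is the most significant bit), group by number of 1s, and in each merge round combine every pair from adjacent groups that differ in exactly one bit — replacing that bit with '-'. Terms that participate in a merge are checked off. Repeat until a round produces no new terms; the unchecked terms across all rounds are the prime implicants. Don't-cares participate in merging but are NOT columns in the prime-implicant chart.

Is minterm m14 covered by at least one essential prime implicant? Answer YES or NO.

NO

[col 0] 0000*, 0001*, 0010*, 0100*, 0101*, 0111*, 1000*, 1001*, 1010*, 1101*, 1110*, 1111*
[col 1] -000*, -001*, -010*, -101*, -111*, 0-00*, 0-01*, 00-0*, 000-*, 01-1*, 010-*, 1-01*, 1-10, 10-0*, 100-*, 11-1*, 111-
[col 2] --01, -0-0, -00-, -1-1, 0-0-
Prime implicants: --01, -0-0, -00-, -1-1, 0-0-, 1-10, 111-
PI chart (minterm → PIs covering it):
  0 | -0-0,-00-,0-0-
  1 | --01,-00-,0-0-
  2 | -0-0  (sole → essential)
  4 | 0-0-  (sole → essential)
  5 | --01,-1-1,0-0-
  7 | -1-1  (sole → essential)
  8 | -0-0,-00-
  9 | --01,-00-
  10 | -0-0,1-10
  13 | --01,-1-1
  14 | 1-10,111-
  15 | -1-1,111-
Essential prime implicants: -0-0, -1-1, 0-0-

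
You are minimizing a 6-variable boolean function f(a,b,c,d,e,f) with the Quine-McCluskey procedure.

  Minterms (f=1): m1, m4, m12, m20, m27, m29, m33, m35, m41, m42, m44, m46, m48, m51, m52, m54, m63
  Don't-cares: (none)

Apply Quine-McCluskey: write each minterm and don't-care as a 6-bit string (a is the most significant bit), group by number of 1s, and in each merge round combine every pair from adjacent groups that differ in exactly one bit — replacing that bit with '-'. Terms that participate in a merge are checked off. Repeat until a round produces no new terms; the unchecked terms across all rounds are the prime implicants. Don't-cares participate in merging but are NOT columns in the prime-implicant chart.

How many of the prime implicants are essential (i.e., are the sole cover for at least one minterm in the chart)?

9

size-2^0 implicants → 000001(✓)  000100(✓)  001100(✓)  010100(✓)  011011  011101  100001(✓)  100011(✓)  101001(✓)  101010(✓)  101100(✓)  101110(✓)  110000(✓)  110011(✓)  110100(✓)  110110(✓)  111111
size-2^1 implicants → -00001  -01100  -10100  0-0100  00-100  1-0011  10-001  1000-1  101-10  1011-0  110-00  1101-0
Unchecked terms (primes): -00001, -01100, -10100, 0-0100, 00-100, 011011, 011101, 1-0011, 10-001, 1000-1, 101-10, 1011-0, 110-00, 1101-0, 111111
Minterm coverage:
  m1 ⊆ -00001 [E]
  m4 ⊆ 0-0100,00-100
  m12 ⊆ -01100,00-100
  m20 ⊆ -10100,0-0100
  m27 ⊆ 011011 [E]
  m29 ⊆ 011101 [E]
  m33 ⊆ -00001,10-001,1000-1
  m35 ⊆ 1-0011,1000-1
  m41 ⊆ 10-001 [E]
  m42 ⊆ 101-10 [E]
  m44 ⊆ -01100,1011-0
  m46 ⊆ 101-10,1011-0
  m48 ⊆ 110-00 [E]
  m51 ⊆ 1-0011 [E]
  m52 ⊆ -10100,110-00,1101-0
  m54 ⊆ 1101-0 [E]
  m63 ⊆ 111111 [E]
E = {-00001, 011011, 011101, 1-0011, 10-001, 101-10, 110-00, 1101-0, 111111}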